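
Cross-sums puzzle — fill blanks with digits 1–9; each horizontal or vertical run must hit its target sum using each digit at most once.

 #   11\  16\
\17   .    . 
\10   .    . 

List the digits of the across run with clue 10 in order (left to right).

3 7

17 in 2 cells must be {8,9}; 16 in 2 cells must be {7,9}.
The 17 across and the 16 down share only 9, so R1C2 = 9.
R2C2 = 16 − 9 = 7 completes the 16 down.
R1C1 = 17 − 9 = 8 completes the 17 across.
R2C1 = 10 − 7 = 3 completes the 10 across.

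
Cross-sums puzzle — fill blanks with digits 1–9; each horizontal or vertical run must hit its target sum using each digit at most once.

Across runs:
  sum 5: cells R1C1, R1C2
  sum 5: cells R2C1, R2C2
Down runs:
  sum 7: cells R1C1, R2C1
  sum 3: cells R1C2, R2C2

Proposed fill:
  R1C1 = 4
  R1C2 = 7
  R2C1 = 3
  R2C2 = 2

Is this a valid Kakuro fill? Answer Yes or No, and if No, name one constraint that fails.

No — the down run R1C2–R2C2 sums to 9, not 3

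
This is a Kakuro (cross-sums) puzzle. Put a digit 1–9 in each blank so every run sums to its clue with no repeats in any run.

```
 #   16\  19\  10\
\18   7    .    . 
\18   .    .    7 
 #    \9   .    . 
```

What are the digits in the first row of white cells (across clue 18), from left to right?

7 9 2

16 in 2 cells must be {7,9}.
R1C3 = 2: the only remaining digit allowed by both the 18 across and the 10 down.
R2C1 = 16 − 7 = 9 completes the 16 down.
R2C2 = 18 − 16 = 2 completes the 18 across.
R3C2 = 8: the only remaining digit allowed by both the 9 across and the 19 down.
R3C3 = 9 − 8 = 1 completes the 9 across.
R1C2 = 18 − 9 = 9 completes the 18 across.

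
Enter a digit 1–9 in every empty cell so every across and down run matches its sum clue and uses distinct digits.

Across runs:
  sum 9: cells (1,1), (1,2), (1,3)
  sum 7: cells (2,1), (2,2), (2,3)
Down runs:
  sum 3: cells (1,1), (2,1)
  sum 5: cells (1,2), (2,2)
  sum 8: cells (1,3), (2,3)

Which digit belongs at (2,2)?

4

7 in 3 cells must be {1,2,4}; 3 in 2 cells must be {1,2}.
Nothing is forced directly, so branch on (2,3), whose candidates are 1 or 2. If (2,3) = 1: then (1,3) would have to be in {1,2,3,4,5,6} for the 9 across but in {7} for the 8 down — contradiction. So (2,3) = 2.
(1,3) = 8 − 2 = 6 completes the 8 down.
Given what's placed, (2,1) must be 1 to fit the 7 across and 3 down.
(2,2) = 7 − 3 = 4 completes the 7 across.
(1,1) = 3 − 1 = 2 completes the 3 down.
(1,2) = 9 − 8 = 1 completes the 9 across.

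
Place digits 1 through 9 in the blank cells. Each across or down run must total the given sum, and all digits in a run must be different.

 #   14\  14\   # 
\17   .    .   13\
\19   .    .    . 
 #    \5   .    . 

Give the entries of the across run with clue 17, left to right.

8 9

17 in 2 cells must be {8,9}.
The 5 across and the 13 down share only 4, so R3C3 = 4.
R2C3 = 13 − 4 = 9 completes the 13 down.
R3C2 = 5 − 4 = 1 completes the 5 across.
No cell is forced outright now. R2C1 can only be 6 or 8 (the digits allowed by both its 19 across and its 14 down). If R2C1 = 8: then R1C1 would have to be in {8,9} for the 17 across but in {6} for the 14 down — contradiction. So R2C1 = 6.
R1C1 = 14 − 6 = 8 completes the 14 down.
R1C2 = 17 − 8 = 9 completes the 17 across.
R2C2 = 19 − 15 = 4 completes the 19 across.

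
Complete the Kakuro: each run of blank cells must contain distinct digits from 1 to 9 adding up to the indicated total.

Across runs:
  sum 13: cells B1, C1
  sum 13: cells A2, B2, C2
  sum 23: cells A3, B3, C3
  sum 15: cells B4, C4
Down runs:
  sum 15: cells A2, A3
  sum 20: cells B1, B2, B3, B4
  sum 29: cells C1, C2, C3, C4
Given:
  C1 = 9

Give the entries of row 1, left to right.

4, 9

23 in 3 cells must be {6,8,9}; 29 in 4 cells must be {5,7,8,9}.
B1 = 13 − 9 = 4 completes the 13 across.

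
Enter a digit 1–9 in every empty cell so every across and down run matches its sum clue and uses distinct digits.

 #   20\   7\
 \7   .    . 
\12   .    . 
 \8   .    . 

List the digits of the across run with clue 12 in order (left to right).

8 4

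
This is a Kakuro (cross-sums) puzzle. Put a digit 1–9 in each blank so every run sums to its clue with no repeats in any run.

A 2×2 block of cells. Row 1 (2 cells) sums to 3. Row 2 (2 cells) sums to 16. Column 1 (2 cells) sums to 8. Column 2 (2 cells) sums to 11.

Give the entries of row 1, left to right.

3 in 2 cells must be {1,2}; 16 in 2 cells must be {7,9}.
The 3 across and the 11 down share only 2, so (1,2) = 2.
The 16 across and the 8 down share only 7, so (2,1) = 7.
(2,2) = 16 − 7 = 9 completes the 16 across.
(1,1) = 3 − 2 = 1 completes the 3 across.

1 2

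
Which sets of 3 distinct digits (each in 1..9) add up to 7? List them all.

3 distinct digits from 1–9 sum between 6 and 24.
Only one set works: {1,2,4}.

{1,2,4}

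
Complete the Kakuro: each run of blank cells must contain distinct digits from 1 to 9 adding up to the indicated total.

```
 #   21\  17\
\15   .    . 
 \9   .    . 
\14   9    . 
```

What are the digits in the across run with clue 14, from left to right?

9 5

R3C2 = 14 − 9 = 5 completes the 14 across.
No cell is forced outright now. R1C1 can only be 7 or 8 (the digits allowed by both its 15 across and its 21 down). If R1C1 = 8: then R1C2 would have to be in {7} for the 15 across but in {3,4,8,9} for the 17 down — contradiction. So R1C1 = 7.
R1C2 = 15 − 7 = 8 completes the 15 across.
R2C1 = 21 − 16 = 5 completes the 21 down.
R2C2 = 9 − 5 = 4 completes the 9 across.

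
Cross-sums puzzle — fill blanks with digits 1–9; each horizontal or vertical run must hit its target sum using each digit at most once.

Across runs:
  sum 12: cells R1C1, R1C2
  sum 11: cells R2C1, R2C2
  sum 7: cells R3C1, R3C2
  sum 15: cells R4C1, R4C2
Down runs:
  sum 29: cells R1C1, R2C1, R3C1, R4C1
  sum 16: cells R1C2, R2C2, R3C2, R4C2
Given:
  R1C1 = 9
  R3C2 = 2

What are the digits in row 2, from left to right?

7 4

29 in 4 cells must be {5,7,8,9}.
R1C2 = 12 − 9 = 3 completes the 12 across.
R3C1 = 7 − 2 = 5 completes the 7 across.
Nothing is forced directly, so branch on R2C1, whose candidates are 7 or 8. If R2C1 = 8: then R2C2 would have to be in {3} for the 11 across but in {4,5,6,7} for the 16 down — contradiction. So R2C1 = 7.
R2C2 = 11 − 7 = 4 completes the 11 across.
R4C1 = 29 − 21 = 8 completes the 29 down.
R4C2 = 15 − 8 = 7 completes the 15 across.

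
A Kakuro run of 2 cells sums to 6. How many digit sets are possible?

2 distinct digits from 1–9 sum between 3 and 17.
Enumerating: {1,5}, {2,4}.

2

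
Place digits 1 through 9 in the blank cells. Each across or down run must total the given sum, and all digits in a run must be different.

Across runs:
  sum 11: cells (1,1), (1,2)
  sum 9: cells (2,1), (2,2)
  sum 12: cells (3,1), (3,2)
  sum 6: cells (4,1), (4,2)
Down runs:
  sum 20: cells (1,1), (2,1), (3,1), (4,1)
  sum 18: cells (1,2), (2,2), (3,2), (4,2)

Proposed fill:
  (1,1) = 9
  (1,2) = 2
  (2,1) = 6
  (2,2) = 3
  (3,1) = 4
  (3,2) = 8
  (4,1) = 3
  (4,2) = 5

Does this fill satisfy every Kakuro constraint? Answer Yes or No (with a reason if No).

No — the across run (4,1)–(4,2) sums to 8, not 6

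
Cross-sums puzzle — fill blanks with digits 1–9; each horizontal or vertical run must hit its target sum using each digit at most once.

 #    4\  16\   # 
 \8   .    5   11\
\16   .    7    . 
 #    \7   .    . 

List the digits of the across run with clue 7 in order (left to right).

4, 3

4 in 2 cells must be {1,3}.
R1C1 = 8 − 5 = 3 completes the 8 across.
R2C1 = 4 − 3 = 1 completes the 4 down.
R2C3 = 16 − 8 = 8 completes the 16 across.
R3C2 = 16 − 12 = 4 completes the 16 down.
R3C3 = 7 − 4 = 3 completes the 7 across.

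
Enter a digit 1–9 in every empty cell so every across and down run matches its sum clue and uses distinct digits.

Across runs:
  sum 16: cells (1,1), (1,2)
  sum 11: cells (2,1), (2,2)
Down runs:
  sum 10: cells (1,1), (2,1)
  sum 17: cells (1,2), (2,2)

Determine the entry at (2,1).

3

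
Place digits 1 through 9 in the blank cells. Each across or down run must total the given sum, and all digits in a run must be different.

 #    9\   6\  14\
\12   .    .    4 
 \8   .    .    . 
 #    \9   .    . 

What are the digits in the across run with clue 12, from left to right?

6 in 3 cells must be {1,2,3}.
Nothing is forced directly, so branch on R2C2, whose candidates are 1 or 2 or 3. If R2C2 = 2: that forces R2C3 = 1, after which R3C3 would have to be in {1,2,3,4,5,6,7,8} for the 9 across but in {9} for the 14 down — contradiction. If R2C2 = 3: that forces R2C3 = 1, after which R3C3 would have to be in {1,2,3,4,5,6,7,8} for the 9 across but in {9} for the 14 down — contradiction. So R2C2 = 1.
Nothing is forced directly, so branch on R3C2, whose candidates are 2 or 3. If R3C2 = 3: that forces R1C2 = 2, after which R3C3 would have to be in {6} for the 9 across but in {1,2,3,7,8,9} for the 14 down — contradiction. So R3C2 = 2.
R1C2 = 6 − 3 = 3 completes the 6 down.
R3C3 = 9 − 2 = 7 completes the 9 across.
R1C1 = 12 − 7 = 5 completes the 12 across.
R2C1 = 9 − 5 = 4 completes the 9 down.
R2C3 = 8 − 5 = 3 completes the 8 across.

5, 3, 4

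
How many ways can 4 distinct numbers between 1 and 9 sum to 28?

4 distinct digits from 1–9 sum between 10 and 30.
Enumerating: {4,7,8,9}, {5,6,8,9}.

2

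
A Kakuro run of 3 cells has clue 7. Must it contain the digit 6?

No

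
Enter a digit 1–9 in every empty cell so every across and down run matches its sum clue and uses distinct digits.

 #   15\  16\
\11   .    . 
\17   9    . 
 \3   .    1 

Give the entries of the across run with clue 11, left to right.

17 in 2 cells must be {8,9}; 3 in 2 cells must be {1,2}.
R2C2 = 17 − 9 = 8 completes the 17 across.
R3C1 = 3 − 1 = 2 completes the 3 across.
R1C1 = 15 − 11 = 4 completes the 15 down.
R1C2 = 11 − 4 = 7 completes the 11 across.

4 7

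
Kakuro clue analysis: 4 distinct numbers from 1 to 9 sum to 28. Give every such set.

{4,7,8,9}; {5,6,8,9}

4 distinct digits from 1–9 sum between 10 and 30.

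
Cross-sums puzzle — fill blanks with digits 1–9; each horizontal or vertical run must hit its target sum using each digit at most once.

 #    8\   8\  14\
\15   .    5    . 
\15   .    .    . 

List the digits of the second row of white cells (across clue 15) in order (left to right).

R2C2 = 8 − 5 = 3 completes the 8 down.
Nothing is forced directly, so branch on R2C1, whose candidates are 5 or 7. If R2C1 = 5: that forces R1C1 = 3, after which R1C3 would have to be in {7} for the 15 across but in {5,6,8,9} for the 14 down — contradiction. So R2C1 = 7.
R1C1 = 8 − 7 = 1 completes the 8 down.
R1C3 = 15 − 6 = 9 completes the 15 across.
R2C3 = 15 − 10 = 5 completes the 15 across.

7 3 5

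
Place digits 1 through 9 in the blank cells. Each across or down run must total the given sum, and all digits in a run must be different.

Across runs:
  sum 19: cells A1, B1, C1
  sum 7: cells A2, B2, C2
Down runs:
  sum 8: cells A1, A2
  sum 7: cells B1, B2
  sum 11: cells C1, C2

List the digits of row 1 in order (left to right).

7 3 9

7 in 3 cells must be {1,2,4}.
Nothing is forced directly, so branch on A2, whose candidates are 1 or 2. If A2 = 2: that forces A1 = 6, C2 = 4, after which C1 would have to be in {4,5,8,9} for the 19 across but in {7} for the 11 down — contradiction. So A2 = 1.
A1 = 8 − 1 = 7 completes the 8 down.
Nothing is forced directly, so branch on B2, whose candidates are 2 or 4. If B2 = 2: then B1 would have to be in {3,4,8,9} for the 19 across but in {5} for the 7 down — contradiction. So B2 = 4.
B1 = 7 − 4 = 3 completes the 7 down.
C1 = 19 − 10 = 9 completes the 19 across.
C2 = 7 − 5 = 2 completes the 7 across.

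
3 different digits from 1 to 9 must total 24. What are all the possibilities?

3 distinct digits from 1–9 sum between 6 and 24.
Only one set works: {7,8,9}.

{7,8,9}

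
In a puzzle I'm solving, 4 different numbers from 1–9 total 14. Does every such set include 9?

No

Counterexample: {1,2,3,8} sums to 14 without using 9.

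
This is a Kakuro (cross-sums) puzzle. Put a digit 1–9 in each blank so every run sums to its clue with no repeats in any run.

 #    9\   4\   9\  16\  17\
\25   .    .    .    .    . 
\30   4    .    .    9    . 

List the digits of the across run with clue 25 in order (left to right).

4 in 2 cells must be {1,3}; 16 in 2 cells must be {7,9}; 17 in 2 cells must be {8,9}.
R1C1 = 9 − 4 = 5 completes the 9 down.
R1C4 = 16 − 9 = 7 completes the 16 down.
R2C2 = 3: the only remaining digit allowed by both the 30 across and the 4 down.
Given what's placed, R2C5 must be 8 to fit the 30 across and 17 down.
R1C2 = 4 − 3 = 1 completes the 4 down.
R1C5 = 17 − 8 = 9 completes the 17 down.
R2C3 = 30 − 24 = 6 completes the 30 across.
R1C3 = 25 − 22 = 3 completes the 25 across.

5, 1, 3, 7, 9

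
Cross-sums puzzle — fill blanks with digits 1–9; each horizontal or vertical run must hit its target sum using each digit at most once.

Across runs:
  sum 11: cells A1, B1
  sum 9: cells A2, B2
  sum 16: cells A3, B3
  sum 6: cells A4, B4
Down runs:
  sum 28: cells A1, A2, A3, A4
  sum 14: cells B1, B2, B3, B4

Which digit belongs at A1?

7

16 in 2 cells must be {7,9}.
Only 7 fits B3 under both its across sum 16 and down sum 14.
A3 = 16 − 7 = 9 completes the 16 across.
Nothing is forced directly, so branch on B1, whose candidates are 2 or 4. If B1 = 2: then A1 would have to be in {9} for the 11 across but in {4,5,6,7,8} for the 28 down — contradiction. So B1 = 4.
A1 = 11 − 4 = 7 completes the 11 across.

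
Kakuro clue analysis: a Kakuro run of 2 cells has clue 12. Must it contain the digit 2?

No

Counterexample: {3,9} sums to 12 without using 2.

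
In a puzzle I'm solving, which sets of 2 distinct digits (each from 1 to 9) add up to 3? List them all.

{1,2}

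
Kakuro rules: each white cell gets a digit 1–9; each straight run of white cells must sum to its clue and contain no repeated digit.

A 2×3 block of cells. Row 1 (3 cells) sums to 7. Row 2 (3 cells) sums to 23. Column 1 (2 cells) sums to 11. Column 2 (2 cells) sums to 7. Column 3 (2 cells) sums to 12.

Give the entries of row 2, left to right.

9 6 8

7 in 3 cells must be {1,2,4}; 23 in 3 cells must be {6,8,9}.
The 7 across and the 12 down share only 4, so (1,3) = 4.
The 23 across and the 7 down share only 6, so (2,2) = 6.
(2,3) = 12 − 4 = 8 completes the 12 down.
(1,1) = 2: the only remaining digit allowed by both the 7 across and the 11 down.
(1,2) = 7 − 6 = 1 completes the 7 across.
(2,1) = 23 − 14 = 9 completes the 23 across.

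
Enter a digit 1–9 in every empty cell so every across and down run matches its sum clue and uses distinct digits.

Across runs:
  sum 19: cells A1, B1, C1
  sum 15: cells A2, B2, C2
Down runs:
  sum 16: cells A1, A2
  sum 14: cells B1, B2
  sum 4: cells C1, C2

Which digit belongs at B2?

5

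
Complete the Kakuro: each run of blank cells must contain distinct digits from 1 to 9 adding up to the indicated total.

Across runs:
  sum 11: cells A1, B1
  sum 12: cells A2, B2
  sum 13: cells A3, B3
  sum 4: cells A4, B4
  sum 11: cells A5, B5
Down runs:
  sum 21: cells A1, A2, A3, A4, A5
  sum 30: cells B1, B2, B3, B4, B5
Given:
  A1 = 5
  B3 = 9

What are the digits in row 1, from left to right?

5, 6

4 in 2 cells must be {1,3}.
B1 = 11 − 5 = 6 completes the 11 across.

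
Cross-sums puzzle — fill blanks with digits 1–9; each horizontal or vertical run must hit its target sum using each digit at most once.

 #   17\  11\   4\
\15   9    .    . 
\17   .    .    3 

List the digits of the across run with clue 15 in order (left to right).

9, 5, 1

17 in 2 cells must be {8,9}; 4 in 2 cells must be {1,3}.
R1C3 = 4 − 3 = 1 completes the 4 down.
R2C1 = 17 − 9 = 8 completes the 17 down.
R2C2 = 17 − 11 = 6 completes the 17 across.
R1C2 = 15 − 10 = 5 completes the 15 across.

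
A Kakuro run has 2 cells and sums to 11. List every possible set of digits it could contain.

2 distinct digits from 1–9 sum between 3 and 17.

{2,9}; {3,8}; {4,7}; {5,6}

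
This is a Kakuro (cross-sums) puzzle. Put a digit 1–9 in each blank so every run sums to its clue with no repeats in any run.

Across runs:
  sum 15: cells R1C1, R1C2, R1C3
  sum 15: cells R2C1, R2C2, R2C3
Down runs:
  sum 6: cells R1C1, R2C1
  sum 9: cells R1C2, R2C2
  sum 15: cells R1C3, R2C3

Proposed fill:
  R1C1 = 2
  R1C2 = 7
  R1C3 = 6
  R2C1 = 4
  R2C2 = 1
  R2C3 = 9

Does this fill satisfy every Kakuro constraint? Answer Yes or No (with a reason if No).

No — the down run R1C2–R2C2 sums to 8, not 9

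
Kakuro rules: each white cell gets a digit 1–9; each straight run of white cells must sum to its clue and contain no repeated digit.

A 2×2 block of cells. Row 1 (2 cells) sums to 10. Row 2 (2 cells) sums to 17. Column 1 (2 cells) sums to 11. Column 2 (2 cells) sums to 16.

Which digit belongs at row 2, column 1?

8

17 in 2 cells must be {8,9}; 16 in 2 cells must be {7,9}.
The 17 across and the 16 down share only 9, so (2,2) = 9.
(1,2) = 16 − 9 = 7 completes the 16 down.
(2,1) = 17 − 9 = 8 completes the 17 across.
(1,1) = 10 − 7 = 3 completes the 10 across.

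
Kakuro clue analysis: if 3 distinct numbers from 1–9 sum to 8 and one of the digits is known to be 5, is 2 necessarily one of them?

The only way to make 8 from 3 distinct digits under that restriction is {1,2,5}, which contains 2.

Yes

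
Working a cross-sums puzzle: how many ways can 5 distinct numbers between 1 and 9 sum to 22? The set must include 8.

5 distinct digits from 1–9 sum between 15 and 35.
Keeping only sets containing 8.
Enumerating: {1,2,4,7,8}, {1,2,5,6,8}, {1,3,4,6,8}, {2,3,4,5,8}.

4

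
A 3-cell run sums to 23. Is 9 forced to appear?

Yes

The only way to make 23 from 3 distinct digits is {6,8,9}, which contains 9.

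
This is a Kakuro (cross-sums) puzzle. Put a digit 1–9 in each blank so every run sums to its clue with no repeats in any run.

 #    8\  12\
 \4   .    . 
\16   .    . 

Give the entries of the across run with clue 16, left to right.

7 9

4 in 2 cells must be {1,3}; 16 in 2 cells must be {7,9}.
The 4 across and the 12 down share only 3, so R1C2 = 3.
The 16 across and the 8 down share only 7, so R2C1 = 7.
R2C2 = 16 − 7 = 9 completes the 16 across.
R1C1 = 4 − 3 = 1 completes the 4 across.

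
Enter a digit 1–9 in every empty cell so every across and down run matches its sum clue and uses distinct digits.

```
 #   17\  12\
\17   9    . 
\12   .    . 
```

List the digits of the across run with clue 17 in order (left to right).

17 in 2 cells must be {8,9}.
R1C2 = 17 − 9 = 8 completes the 17 across.
R2C1 = 17 − 9 = 8 completes the 17 down.
R2C2 = 12 − 8 = 4 completes the 12 across.

9 8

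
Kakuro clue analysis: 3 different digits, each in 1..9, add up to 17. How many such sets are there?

3 distinct digits from 1–9 sum between 6 and 24.

7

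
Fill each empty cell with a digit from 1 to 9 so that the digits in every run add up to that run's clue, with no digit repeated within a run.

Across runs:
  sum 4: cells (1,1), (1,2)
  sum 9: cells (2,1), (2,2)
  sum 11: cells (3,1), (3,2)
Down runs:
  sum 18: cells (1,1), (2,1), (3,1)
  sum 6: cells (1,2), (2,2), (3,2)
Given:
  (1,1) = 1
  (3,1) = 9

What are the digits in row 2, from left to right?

4 in 2 cells must be {1,3}; 6 in 3 cells must be {1,2,3}.
(1,2) = 4 − 1 = 3 completes the 4 across.
(2,1) = 18 − 10 = 8 completes the 18 down.
(2,2) = 9 − 8 = 1 completes the 9 across.
(3,2) = 11 − 9 = 2 completes the 11 across.

8 1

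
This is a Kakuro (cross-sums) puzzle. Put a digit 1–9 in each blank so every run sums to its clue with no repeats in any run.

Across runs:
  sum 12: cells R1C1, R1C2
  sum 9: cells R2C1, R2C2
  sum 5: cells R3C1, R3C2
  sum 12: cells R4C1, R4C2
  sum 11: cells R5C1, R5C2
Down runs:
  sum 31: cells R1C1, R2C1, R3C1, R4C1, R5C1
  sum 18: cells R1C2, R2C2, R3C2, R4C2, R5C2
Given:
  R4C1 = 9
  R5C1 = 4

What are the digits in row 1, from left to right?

R3C1 = 3: the only remaining digit allowed by both the 5 across and the 31 down.
R3C2 = 5 − 3 = 2 completes the 5 across.
R4C2 = 12 − 9 = 3 completes the 12 across.
R5C2 = 11 − 4 = 7 completes the 11 across.
R1C2 = 5: the only remaining digit allowed by both the 12 across and the 18 down.
R2C2 = 18 − 17 = 1 completes the 18 down.
R1C1 = 12 − 5 = 7 completes the 12 across.
R2C1 = 9 − 1 = 8 completes the 9 across.

7, 5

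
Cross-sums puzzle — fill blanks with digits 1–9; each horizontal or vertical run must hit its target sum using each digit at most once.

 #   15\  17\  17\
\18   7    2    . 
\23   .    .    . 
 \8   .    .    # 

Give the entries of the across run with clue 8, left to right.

2, 6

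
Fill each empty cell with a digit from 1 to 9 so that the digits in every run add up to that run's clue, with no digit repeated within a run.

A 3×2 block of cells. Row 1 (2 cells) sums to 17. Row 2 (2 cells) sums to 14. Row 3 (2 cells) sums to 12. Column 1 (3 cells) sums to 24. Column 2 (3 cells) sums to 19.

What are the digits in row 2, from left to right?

8 6

17 in 2 cells must be {8,9}; 24 in 3 cells must be {7,8,9}.
Nothing is forced directly, so branch on (1,1), whose candidates are 8 or 9. If (1,1) = 8: that forces (1,2) = 9, (2,1) = 9, after which (2,2) would have to be in {5} for the 14 across but in {2,3,4,6,7,8} for the 19 down — contradiction. So (1,1) = 9.
(1,2) = 17 − 9 = 8 completes the 17 across.
Given what's placed, (2,1) must be 8 to fit the 14 across and 24 down.
(2,2) = 14 − 8 = 6 completes the 14 across.
(3,1) = 24 − 17 = 7 completes the 24 down.
(3,2) = 12 − 7 = 5 completes the 12 across.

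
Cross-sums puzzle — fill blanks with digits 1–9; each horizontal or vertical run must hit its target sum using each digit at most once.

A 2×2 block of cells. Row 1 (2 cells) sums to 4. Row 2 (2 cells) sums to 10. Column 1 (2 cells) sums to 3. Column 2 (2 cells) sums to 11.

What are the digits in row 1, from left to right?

4 in 2 cells must be {1,3}; 3 in 2 cells must be {1,2}.
The 4 across and the 3 down share only 1, so (1,1) = 1.
(1,2) = 4 − 1 = 3 completes the 4 across.
(2,1) = 3 − 1 = 2 completes the 3 down.
(2,2) = 10 − 2 = 8 completes the 10 across.

1 3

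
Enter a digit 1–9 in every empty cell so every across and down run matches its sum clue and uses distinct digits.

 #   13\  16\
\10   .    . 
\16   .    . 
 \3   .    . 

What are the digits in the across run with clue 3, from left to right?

2, 1

16 in 2 cells must be {7,9}; 3 in 2 cells must be {1,2}.
Nothing is forced directly, so branch on R2C1, whose candidates are 7 or 9. If R2C1 = 9: that forces R2C2 = 7, R3C1 = 1, after which R3C2 would have to be in {2} for the 3 across but in {1,3,4,5,6,8} for the 16 down — contradiction. So R2C1 = 7.
R2C2 = 16 − 7 = 9 completes the 16 across.
Nothing is forced directly, so branch on R3C1, whose candidates are 1 or 2. If R3C1 = 1: then R1C1 would have to be in {1,2,3,4,6,7,8,9} for the 10 across but in {5} for the 13 down — contradiction. So R3C1 = 2.
R1C1 = 13 − 9 = 4 completes the 13 down.
R1C2 = 10 − 4 = 6 completes the 10 across.
R3C2 = 3 − 2 = 1 completes the 3 across.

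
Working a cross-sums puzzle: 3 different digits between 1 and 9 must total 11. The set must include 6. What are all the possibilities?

{1,4,6}; {2,3,6}

3 distinct digits from 1–9 sum between 6 and 24.
Keeping only sets containing 6.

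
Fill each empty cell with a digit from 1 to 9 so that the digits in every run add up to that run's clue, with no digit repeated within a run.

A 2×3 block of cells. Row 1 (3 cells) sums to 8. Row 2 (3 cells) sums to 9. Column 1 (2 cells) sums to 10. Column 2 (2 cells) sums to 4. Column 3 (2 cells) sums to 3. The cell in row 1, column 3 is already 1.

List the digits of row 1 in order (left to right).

4, 3, 1

4 in 2 cells must be {1,3}; 3 in 2 cells must be {1,2}.
Given what's placed, (1,2) must be 3 to fit the 8 across and 4 down.
(2,2) = 4 − 3 = 1 completes the 4 down.
(2,3) = 3 − 1 = 2 completes the 3 down.
(1,1) = 8 − 4 = 4 completes the 8 across.
(2,1) = 9 − 3 = 6 completes the 9 across.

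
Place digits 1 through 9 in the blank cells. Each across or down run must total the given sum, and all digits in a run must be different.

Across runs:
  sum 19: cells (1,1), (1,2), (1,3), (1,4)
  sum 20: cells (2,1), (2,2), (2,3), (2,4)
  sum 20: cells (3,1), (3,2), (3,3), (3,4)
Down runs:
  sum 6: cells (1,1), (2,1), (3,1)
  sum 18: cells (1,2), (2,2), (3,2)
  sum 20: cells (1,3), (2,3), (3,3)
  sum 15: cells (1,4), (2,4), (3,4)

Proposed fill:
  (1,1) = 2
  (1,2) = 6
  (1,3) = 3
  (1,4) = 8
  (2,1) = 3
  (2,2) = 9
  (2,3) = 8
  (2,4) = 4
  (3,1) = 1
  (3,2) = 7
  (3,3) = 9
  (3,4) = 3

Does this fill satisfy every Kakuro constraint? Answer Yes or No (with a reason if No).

No — the down run (1,2)–(3,2) sums to 22, not 18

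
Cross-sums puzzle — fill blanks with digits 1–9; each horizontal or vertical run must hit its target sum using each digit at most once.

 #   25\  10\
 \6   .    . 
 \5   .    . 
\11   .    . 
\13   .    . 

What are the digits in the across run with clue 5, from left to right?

10 in 4 cells must be {1,2,3,4}.
Only 4 fits R4C2 under both its across sum 13 and down sum 10.
R4C1 = 13 − 4 = 9 completes the 13 across.
Nothing is forced directly, so branch on R1C2, whose candidates are 1 or 2. If R1C2 = 2: that forces R1C1 = 4, after which R2C1 would have to be in {1,2,3,4} for the 5 across but in {5,7} for the 25 down — contradiction. So R1C2 = 1.
R1C1 = 6 − 1 = 5 completes the 6 across.
No cell is forced outright now. R2C1 can only be 3 or 4 (the digits allowed by both its 5 across and its 25 down). If R2C1 = 4: then R2C2 would have to be in {1} for the 5 across but in {2,3} for the 10 down — contradiction. So R2C1 = 3.
R2C2 = 5 − 3 = 2 completes the 5 across.

3, 2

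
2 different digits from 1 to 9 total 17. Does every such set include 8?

Yes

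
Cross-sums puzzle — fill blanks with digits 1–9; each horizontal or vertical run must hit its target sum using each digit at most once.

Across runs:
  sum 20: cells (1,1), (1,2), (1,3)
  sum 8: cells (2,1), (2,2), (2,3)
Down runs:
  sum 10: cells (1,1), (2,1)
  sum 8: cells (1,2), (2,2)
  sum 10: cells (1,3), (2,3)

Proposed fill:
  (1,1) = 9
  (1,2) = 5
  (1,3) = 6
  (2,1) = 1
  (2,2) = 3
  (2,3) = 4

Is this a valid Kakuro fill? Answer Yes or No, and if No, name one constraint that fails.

Across: 9+5+6=20; 1+3+4=8. Down: 9+1=10; 5+3=8; 6+4=10. No digit repeats within any run.

Yes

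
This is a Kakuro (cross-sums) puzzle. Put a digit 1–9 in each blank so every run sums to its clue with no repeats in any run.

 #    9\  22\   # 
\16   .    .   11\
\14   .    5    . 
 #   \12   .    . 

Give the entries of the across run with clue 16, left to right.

7 9

16 in 2 cells must be {7,9}.
Intersecting the 16 across with the 9 down forces R1C1 = 7.
R1C2 = 16 − 7 = 9 completes the 16 across.
R2C1 = 9 − 7 = 2 completes the 9 down.
R2C3 = 14 − 7 = 7 completes the 14 across.
R3C2 = 22 − 14 = 8 completes the 22 down.
R3C3 = 12 − 8 = 4 completes the 12 across.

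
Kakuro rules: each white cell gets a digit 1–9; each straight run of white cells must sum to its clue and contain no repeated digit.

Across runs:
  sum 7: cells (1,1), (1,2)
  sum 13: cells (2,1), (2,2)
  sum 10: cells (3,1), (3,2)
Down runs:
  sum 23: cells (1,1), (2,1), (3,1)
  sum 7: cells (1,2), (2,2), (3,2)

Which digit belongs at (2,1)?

23 in 3 cells must be {6,8,9}; 7 in 3 cells must be {1,2,4}.
The 7 across and the 23 down share only 6, so (1,1) = 6.
(1,2) = 7 − 6 = 1 completes the 7 across.
Given what's placed, (2,2) must be 4 to fit the 13 across and 7 down.
(3,2) = 7 − 5 = 2 completes the 7 down.
(2,1) = 13 − 4 = 9 completes the 13 across.
(3,1) = 10 − 2 = 8 completes the 10 across.

9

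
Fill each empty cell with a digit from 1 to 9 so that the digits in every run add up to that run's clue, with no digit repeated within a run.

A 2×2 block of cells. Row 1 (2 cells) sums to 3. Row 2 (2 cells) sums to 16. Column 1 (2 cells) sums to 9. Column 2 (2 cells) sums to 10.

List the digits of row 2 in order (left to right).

7 9

3 in 2 cells must be {1,2}; 16 in 2 cells must be {7,9}.
The 16 across and the 9 down share only 7, so (2,1) = 7.
(2,2) = 16 − 7 = 9 completes the 16 across.
(1,1) = 9 − 7 = 2 completes the 9 down.
(1,2) = 3 − 2 = 1 completes the 3 across.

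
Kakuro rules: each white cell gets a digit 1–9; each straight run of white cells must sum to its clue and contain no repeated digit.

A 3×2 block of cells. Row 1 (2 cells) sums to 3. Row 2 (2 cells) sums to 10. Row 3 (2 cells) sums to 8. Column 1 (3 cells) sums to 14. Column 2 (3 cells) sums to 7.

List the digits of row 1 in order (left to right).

3 in 2 cells must be {1,2}; 7 in 3 cells must be {1,2,4}.
Nothing is forced directly, so branch on (1,1), whose candidates are 1 or 2. If (1,1) = 2: that forces (1,2) = 1, (3,2) = 2, (2,2) = 4, after which (3,1) would have to be in {6} for the 8 across but in {3,4,5,7,8,9} for the 14 down — contradiction. So (1,1) = 1.
(1,2) = 3 − 1 = 2 completes the 3 across.
Given what's placed, (3,2) must be 1 to fit the 8 across and 7 down.
(2,2) = 7 − 3 = 4 completes the 7 down.
(3,1) = 8 − 1 = 7 completes the 8 across.
(2,1) = 10 − 4 = 6 completes the 10 across.

1 2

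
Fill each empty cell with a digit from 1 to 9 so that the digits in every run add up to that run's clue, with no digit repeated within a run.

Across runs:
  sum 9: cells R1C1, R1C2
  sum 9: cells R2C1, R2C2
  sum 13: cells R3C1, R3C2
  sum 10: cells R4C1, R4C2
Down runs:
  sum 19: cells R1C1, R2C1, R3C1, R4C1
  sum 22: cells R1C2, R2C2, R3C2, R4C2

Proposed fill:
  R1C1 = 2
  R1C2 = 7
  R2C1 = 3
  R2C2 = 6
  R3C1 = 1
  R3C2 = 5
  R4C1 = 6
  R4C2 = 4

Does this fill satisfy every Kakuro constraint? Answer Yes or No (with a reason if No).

No — the down run R1C1–R4C1 sums to 12, not 19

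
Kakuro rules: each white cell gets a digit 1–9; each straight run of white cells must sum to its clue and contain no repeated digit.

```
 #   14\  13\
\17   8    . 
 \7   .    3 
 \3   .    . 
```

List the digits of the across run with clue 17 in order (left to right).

17 in 2 cells must be {8,9}; 3 in 2 cells must be {1,2}.
R1C2 = 17 − 8 = 9 completes the 17 across.
R2C1 = 7 − 3 = 4 completes the 7 across.
R3C1 = 14 − 12 = 2 completes the 14 down.
R3C2 = 3 − 2 = 1 completes the 3 across.

8 9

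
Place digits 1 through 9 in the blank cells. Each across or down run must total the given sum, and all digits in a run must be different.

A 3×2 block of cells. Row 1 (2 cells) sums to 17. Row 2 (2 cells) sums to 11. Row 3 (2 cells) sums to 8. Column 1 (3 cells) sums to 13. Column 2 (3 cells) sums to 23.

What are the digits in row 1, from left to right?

8 9

17 in 2 cells must be {8,9}; 23 in 3 cells must be {6,8,9}.
The 8 across and the 23 down share only 6, so (3,2) = 6.
(3,1) = 8 − 6 = 2 completes the 8 across.
Given what's placed, (1,1) must be 8 to fit the 17 across and 13 down.
(1,2) = 17 − 8 = 9 completes the 17 across.
(2,1) = 13 − 10 = 3 completes the 13 down.
(2,2) = 11 − 3 = 8 completes the 11 across.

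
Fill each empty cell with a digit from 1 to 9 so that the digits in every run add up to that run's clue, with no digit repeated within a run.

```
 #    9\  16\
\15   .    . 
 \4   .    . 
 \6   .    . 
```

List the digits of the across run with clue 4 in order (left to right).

4 in 2 cells must be {1,3}.
The 15 across and the 9 down share only 6, so R1C1 = 6.
R1C2 = 15 − 6 = 9 completes the 15 across.
Given what's placed, R2C1 must be 1 to fit the 4 across and 9 down.
R2C2 = 4 − 1 = 3 completes the 4 across.
R3C1 = 9 − 7 = 2 completes the 9 down.
R3C2 = 6 − 2 = 4 completes the 6 across.

1, 3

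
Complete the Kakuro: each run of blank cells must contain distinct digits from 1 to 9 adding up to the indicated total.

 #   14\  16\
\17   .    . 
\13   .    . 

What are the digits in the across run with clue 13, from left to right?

17 in 2 cells must be {8,9}; 16 in 2 cells must be {7,9}.
The 17 across and the 16 down share only 9, so R1C2 = 9.
R2C2 = 16 − 9 = 7 completes the 16 down.
R1C1 = 17 − 9 = 8 completes the 17 across.
R2C1 = 13 − 7 = 6 completes the 13 across.

6 7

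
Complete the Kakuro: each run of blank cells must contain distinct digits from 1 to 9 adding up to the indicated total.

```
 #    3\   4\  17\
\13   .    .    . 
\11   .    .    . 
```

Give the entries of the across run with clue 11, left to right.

2, 1, 8

3 in 2 cells must be {1,2}; 4 in 2 cells must be {1,3}; 17 in 2 cells must be {8,9}.
The 11 across and the 17 down share only 8, so R2C3 = 8.
R1C3 = 17 − 8 = 9 completes the 17 down.
Given what's placed, R2C2 must be 1 to fit the 11 across and 4 down.
R1C1 = 1: the only remaining digit allowed by both the 13 across and the 3 down.
R1C2 = 13 − 10 = 3 completes the 13 across.
R2C1 = 11 − 9 = 2 completes the 11 across.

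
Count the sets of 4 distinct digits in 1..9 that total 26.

5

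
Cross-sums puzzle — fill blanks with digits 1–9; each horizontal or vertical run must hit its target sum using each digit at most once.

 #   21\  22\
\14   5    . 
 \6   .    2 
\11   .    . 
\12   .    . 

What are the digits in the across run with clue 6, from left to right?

R1C2 = 14 − 5 = 9 completes the 14 across.
R2C1 = 6 − 2 = 4 completes the 6 across.
No cell is forced outright now. R3C1 can only be 3 or 9 (the digits allowed by both its 11 across and its 21 down). If R3C1 = 9: then R3C2 would have to be in {2} for the 11 across but in {3,4,5,6,7,8} for the 22 down — contradiction. So R3C1 = 3.
R3C2 = 11 − 3 = 8 completes the 11 across.
R4C1 = 21 − 12 = 9 completes the 21 down.
R4C2 = 12 − 9 = 3 completes the 12 across.

4 2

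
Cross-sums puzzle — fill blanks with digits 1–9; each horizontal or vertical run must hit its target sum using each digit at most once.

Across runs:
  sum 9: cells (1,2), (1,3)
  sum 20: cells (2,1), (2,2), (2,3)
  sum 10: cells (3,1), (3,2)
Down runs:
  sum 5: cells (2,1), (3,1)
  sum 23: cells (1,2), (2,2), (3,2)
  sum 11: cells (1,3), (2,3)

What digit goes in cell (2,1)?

23 in 3 cells must be {6,8,9}.
Nothing is forced directly, so branch on (1,2), whose candidates are 6 or 8. If (1,2) = 8: then (1,3) would have to be in {1} for the 9 across but in {2,3,4,5,6,7,8,9} for the 11 down — contradiction. So (1,2) = 6.
(1,3) = 9 − 6 = 3 completes the 9 across.
(2,3) = 11 − 3 = 8 completes the 11 down.
(2,1) = 3: the only remaining digit allowed by both the 20 across and the 5 down.
(2,2) = 20 − 11 = 9 completes the 20 across.
(3,1) = 5 − 3 = 2 completes the 5 down.
(3,2) = 10 − 2 = 8 completes the 10 across.

3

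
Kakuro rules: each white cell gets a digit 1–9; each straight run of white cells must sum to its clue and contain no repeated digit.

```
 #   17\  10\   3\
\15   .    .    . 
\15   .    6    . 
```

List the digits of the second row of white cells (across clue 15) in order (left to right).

17 in 2 cells must be {8,9}; 3 in 2 cells must be {1,2}.
R1C2 = 10 − 6 = 4 completes the 10 down.
Given what's placed, R1C3 must be 2 to fit the 15 across and 3 down.
R2C1 = 8: the only remaining digit allowed by both the 15 across and the 17 down.
R2C3 = 15 − 14 = 1 completes the 15 across.
R1C1 = 15 − 6 = 9 completes the 15 across.

8 6 1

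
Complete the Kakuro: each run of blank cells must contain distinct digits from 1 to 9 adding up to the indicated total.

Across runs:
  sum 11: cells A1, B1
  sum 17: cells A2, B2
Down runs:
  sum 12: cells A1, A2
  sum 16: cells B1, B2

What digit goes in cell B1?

7

17 in 2 cells must be {8,9}; 16 in 2 cells must be {7,9}.
The 17 across and the 16 down share only 9, so B2 = 9.
B1 = 16 − 9 = 7 completes the 16 down.
A2 = 17 − 9 = 8 completes the 17 across.
A1 = 11 − 7 = 4 completes the 11 across.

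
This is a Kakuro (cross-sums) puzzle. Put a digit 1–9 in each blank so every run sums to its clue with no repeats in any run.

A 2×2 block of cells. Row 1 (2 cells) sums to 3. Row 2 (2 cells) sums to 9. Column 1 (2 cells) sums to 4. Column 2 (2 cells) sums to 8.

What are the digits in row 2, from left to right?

3 in 2 cells must be {1,2}; 4 in 2 cells must be {1,3}.
The 3 across and the 4 down share only 1, so (1,1) = 1.
(1,2) = 3 − 1 = 2 completes the 3 across.
(2,1) = 4 − 1 = 3 completes the 4 down.
(2,2) = 9 − 3 = 6 completes the 9 across.

3, 6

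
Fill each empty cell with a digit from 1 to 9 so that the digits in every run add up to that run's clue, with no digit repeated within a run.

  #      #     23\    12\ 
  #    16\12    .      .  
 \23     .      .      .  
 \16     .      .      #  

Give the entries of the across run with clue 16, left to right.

7, 9

23 in 3 cells must be {6,8,9}; 16 in 2 cells must be {7,9}.
The 23 across and the 16 down share only 9, so R2C1 = 9.
R2C3 = 8: the only remaining digit allowed by both the 23 across and the 12 down.
R3C1 = 16 − 9 = 7 completes the 16 down.
R3C2 = 16 − 7 = 9 completes the 16 across.
R1C2 = 8: the only remaining digit allowed by both the 12 across and the 23 down.
R1C3 = 12 − 8 = 4 completes the 12 across.
R2C2 = 23 − 17 = 6 completes the 23 across.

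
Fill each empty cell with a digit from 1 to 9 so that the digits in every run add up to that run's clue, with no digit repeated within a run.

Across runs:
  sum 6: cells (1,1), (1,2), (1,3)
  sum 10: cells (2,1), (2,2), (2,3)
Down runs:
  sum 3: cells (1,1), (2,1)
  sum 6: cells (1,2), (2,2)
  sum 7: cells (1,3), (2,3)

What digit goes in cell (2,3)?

6 in 3 cells must be {1,2,3}; 3 in 2 cells must be {1,2}.
Nothing is forced directly, so branch on (1,1), whose candidates are 1 or 2. If (1,1) = 1: that forces (1,2) = 2, (1,3) = 3, (2,1) = 2, after which (2,2) would have to be in {1,3,5,7} for the 10 across but in {4} for the 6 down — contradiction. So (1,1) = 2.
Given what's placed, (1,2) must be 1 to fit the 6 across and 6 down.
(1,3) = 6 − 3 = 3 completes the 6 across.
(2,1) = 3 − 2 = 1 completes the 3 down.
(2,2) = 6 − 1 = 5 completes the 6 down.
(2,3) = 10 − 6 = 4 completes the 10 across.

4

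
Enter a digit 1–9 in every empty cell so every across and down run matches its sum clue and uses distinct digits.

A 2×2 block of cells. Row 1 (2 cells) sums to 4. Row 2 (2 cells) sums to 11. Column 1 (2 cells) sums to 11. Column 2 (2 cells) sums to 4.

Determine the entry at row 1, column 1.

3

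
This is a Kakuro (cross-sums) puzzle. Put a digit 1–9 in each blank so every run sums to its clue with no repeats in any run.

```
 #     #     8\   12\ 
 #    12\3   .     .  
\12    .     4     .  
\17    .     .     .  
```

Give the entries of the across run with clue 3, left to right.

3 in 2 cells must be {1,2}.
R1C2 = 1: the only remaining digit allowed by both the 3 across and the 8 down.
R1C3 = 3 − 1 = 2 completes the 3 across.
R3C2 = 8 − 5 = 3 completes the 8 down.
Nothing is forced directly, so branch on R3C3, whose candidates are 6 or 9. If R3C3 = 6: then R2C3 would have to be in {1,2,3,5,6,7} for the 12 across but in {4} for the 12 down — contradiction. So R3C3 = 9.
R2C3 = 12 − 11 = 1 completes the 12 down.
R3C1 = 17 − 12 = 5 completes the 17 across.
R2C1 = 12 − 5 = 7 completes the 12 across.

1, 2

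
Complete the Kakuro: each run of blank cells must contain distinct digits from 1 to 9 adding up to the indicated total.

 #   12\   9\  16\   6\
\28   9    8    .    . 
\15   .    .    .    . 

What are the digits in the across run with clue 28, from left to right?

9 8 7 4

16 in 2 cells must be {7,9}.
R1C3 = 7: the only remaining digit allowed by both the 28 across and the 16 down.
R1C4 = 28 − 24 = 4 completes the 28 across.
R2C1 = 12 − 9 = 3 completes the 12 down.
R2C2 = 9 − 8 = 1 completes the 9 down.
R2C3 = 16 − 7 = 9 completes the 16 down.
R2C4 = 15 − 13 = 2 completes the 15 across.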